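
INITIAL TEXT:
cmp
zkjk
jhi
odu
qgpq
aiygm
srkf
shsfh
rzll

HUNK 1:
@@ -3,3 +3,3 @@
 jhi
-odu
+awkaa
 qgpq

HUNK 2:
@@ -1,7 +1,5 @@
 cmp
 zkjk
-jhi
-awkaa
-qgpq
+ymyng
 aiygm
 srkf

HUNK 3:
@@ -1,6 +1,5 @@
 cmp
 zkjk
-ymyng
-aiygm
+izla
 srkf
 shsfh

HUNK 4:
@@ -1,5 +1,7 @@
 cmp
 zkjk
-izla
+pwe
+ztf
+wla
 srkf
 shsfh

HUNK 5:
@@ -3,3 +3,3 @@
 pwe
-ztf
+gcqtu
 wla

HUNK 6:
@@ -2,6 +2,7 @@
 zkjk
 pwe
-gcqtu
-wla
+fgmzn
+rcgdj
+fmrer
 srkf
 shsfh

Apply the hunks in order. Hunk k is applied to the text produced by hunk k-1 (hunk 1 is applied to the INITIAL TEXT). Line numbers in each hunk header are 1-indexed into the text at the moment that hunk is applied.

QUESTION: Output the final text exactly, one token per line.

Hunk 1: at line 3 remove [odu] add [awkaa] -> 9 lines: cmp zkjk jhi awkaa qgpq aiygm srkf shsfh rzll
Hunk 2: at line 1 remove [jhi,awkaa,qgpq] add [ymyng] -> 7 lines: cmp zkjk ymyng aiygm srkf shsfh rzll
Hunk 3: at line 1 remove [ymyng,aiygm] add [izla] -> 6 lines: cmp zkjk izla srkf shsfh rzll
Hunk 4: at line 1 remove [izla] add [pwe,ztf,wla] -> 8 lines: cmp zkjk pwe ztf wla srkf shsfh rzll
Hunk 5: at line 3 remove [ztf] add [gcqtu] -> 8 lines: cmp zkjk pwe gcqtu wla srkf shsfh rzll
Hunk 6: at line 2 remove [gcqtu,wla] add [fgmzn,rcgdj,fmrer] -> 9 lines: cmp zkjk pwe fgmzn rcgdj fmrer srkf shsfh rzll

Answer: cmp
zkjk
pwe
fgmzn
rcgdj
fmrer
srkf
shsfh
rzll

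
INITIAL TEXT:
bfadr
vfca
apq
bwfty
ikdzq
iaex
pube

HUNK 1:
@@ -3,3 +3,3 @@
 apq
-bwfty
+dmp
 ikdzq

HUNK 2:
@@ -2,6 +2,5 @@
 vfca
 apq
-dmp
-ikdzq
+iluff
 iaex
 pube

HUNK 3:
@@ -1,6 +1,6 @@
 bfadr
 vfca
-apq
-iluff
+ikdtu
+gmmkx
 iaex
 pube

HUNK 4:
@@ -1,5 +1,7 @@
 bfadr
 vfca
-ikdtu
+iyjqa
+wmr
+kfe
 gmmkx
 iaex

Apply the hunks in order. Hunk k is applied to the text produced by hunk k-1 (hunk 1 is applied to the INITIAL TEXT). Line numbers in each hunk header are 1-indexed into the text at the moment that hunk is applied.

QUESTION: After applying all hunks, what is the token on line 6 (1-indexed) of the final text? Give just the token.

Answer: gmmkx

Derivation:
Hunk 1: at line 3 remove [bwfty] add [dmp] -> 7 lines: bfadr vfca apq dmp ikdzq iaex pube
Hunk 2: at line 2 remove [dmp,ikdzq] add [iluff] -> 6 lines: bfadr vfca apq iluff iaex pube
Hunk 3: at line 1 remove [apq,iluff] add [ikdtu,gmmkx] -> 6 lines: bfadr vfca ikdtu gmmkx iaex pube
Hunk 4: at line 1 remove [ikdtu] add [iyjqa,wmr,kfe] -> 8 lines: bfadr vfca iyjqa wmr kfe gmmkx iaex pube
Final line 6: gmmkx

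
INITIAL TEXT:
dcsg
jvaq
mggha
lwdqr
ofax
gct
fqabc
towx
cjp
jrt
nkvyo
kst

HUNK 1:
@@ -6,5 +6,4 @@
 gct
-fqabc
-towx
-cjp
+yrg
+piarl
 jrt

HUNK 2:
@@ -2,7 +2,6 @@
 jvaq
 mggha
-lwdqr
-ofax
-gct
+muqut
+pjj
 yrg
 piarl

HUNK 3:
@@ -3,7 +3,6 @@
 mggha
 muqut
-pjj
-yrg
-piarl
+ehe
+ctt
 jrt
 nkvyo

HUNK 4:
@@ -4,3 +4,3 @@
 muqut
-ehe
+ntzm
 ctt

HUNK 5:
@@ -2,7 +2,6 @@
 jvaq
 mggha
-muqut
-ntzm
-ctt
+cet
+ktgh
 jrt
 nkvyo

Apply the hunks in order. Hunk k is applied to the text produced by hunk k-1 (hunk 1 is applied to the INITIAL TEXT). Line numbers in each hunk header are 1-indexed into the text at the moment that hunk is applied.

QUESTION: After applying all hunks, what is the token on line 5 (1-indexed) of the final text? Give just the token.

Hunk 1: at line 6 remove [fqabc,towx,cjp] add [yrg,piarl] -> 11 lines: dcsg jvaq mggha lwdqr ofax gct yrg piarl jrt nkvyo kst
Hunk 2: at line 2 remove [lwdqr,ofax,gct] add [muqut,pjj] -> 10 lines: dcsg jvaq mggha muqut pjj yrg piarl jrt nkvyo kst
Hunk 3: at line 3 remove [pjj,yrg,piarl] add [ehe,ctt] -> 9 lines: dcsg jvaq mggha muqut ehe ctt jrt nkvyo kst
Hunk 4: at line 4 remove [ehe] add [ntzm] -> 9 lines: dcsg jvaq mggha muqut ntzm ctt jrt nkvyo kst
Hunk 5: at line 2 remove [muqut,ntzm,ctt] add [cet,ktgh] -> 8 lines: dcsg jvaq mggha cet ktgh jrt nkvyo kst
Final line 5: ktgh

Answer: ktgh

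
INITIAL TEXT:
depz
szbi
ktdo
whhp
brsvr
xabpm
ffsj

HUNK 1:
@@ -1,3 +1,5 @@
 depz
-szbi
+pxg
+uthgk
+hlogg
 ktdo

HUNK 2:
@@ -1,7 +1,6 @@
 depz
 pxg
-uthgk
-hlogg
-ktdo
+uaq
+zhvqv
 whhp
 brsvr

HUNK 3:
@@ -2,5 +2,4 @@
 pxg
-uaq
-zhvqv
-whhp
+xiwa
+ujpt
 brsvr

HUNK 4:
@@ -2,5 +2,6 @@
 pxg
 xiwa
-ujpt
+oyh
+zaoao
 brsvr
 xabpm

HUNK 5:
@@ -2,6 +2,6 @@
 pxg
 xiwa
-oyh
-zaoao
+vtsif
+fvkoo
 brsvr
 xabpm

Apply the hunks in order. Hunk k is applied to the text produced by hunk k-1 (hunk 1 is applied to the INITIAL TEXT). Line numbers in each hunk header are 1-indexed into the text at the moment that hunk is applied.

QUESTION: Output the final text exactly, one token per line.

Answer: depz
pxg
xiwa
vtsif
fvkoo
brsvr
xabpm
ffsj

Derivation:
Hunk 1: at line 1 remove [szbi] add [pxg,uthgk,hlogg] -> 9 lines: depz pxg uthgk hlogg ktdo whhp brsvr xabpm ffsj
Hunk 2: at line 1 remove [uthgk,hlogg,ktdo] add [uaq,zhvqv] -> 8 lines: depz pxg uaq zhvqv whhp brsvr xabpm ffsj
Hunk 3: at line 2 remove [uaq,zhvqv,whhp] add [xiwa,ujpt] -> 7 lines: depz pxg xiwa ujpt brsvr xabpm ffsj
Hunk 4: at line 2 remove [ujpt] add [oyh,zaoao] -> 8 lines: depz pxg xiwa oyh zaoao brsvr xabpm ffsj
Hunk 5: at line 2 remove [oyh,zaoao] add [vtsif,fvkoo] -> 8 lines: depz pxg xiwa vtsif fvkoo brsvr xabpm ffsj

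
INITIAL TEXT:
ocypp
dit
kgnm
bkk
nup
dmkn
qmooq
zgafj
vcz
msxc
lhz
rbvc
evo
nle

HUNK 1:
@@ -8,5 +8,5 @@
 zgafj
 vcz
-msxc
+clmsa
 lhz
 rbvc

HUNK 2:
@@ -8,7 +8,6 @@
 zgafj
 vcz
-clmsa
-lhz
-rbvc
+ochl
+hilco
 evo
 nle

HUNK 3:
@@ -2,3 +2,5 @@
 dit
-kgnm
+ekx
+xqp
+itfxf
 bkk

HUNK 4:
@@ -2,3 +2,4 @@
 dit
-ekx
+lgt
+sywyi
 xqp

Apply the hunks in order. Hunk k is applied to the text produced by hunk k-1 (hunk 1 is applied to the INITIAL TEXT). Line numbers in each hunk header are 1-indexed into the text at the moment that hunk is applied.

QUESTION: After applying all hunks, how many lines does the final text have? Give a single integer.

Answer: 16

Derivation:
Hunk 1: at line 8 remove [msxc] add [clmsa] -> 14 lines: ocypp dit kgnm bkk nup dmkn qmooq zgafj vcz clmsa lhz rbvc evo nle
Hunk 2: at line 8 remove [clmsa,lhz,rbvc] add [ochl,hilco] -> 13 lines: ocypp dit kgnm bkk nup dmkn qmooq zgafj vcz ochl hilco evo nle
Hunk 3: at line 2 remove [kgnm] add [ekx,xqp,itfxf] -> 15 lines: ocypp dit ekx xqp itfxf bkk nup dmkn qmooq zgafj vcz ochl hilco evo nle
Hunk 4: at line 2 remove [ekx] add [lgt,sywyi] -> 16 lines: ocypp dit lgt sywyi xqp itfxf bkk nup dmkn qmooq zgafj vcz ochl hilco evo nle
Final line count: 16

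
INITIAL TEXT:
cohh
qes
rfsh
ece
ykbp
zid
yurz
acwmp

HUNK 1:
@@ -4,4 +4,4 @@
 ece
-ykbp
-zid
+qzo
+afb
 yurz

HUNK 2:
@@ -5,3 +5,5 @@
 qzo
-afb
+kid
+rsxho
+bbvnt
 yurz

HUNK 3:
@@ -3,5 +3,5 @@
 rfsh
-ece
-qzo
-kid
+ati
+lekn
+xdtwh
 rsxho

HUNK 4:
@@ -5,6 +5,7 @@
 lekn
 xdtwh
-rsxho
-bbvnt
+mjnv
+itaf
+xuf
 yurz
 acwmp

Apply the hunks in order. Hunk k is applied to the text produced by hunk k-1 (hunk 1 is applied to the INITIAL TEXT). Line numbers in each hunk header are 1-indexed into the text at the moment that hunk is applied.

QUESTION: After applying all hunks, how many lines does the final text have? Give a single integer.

Hunk 1: at line 4 remove [ykbp,zid] add [qzo,afb] -> 8 lines: cohh qes rfsh ece qzo afb yurz acwmp
Hunk 2: at line 5 remove [afb] add [kid,rsxho,bbvnt] -> 10 lines: cohh qes rfsh ece qzo kid rsxho bbvnt yurz acwmp
Hunk 3: at line 3 remove [ece,qzo,kid] add [ati,lekn,xdtwh] -> 10 lines: cohh qes rfsh ati lekn xdtwh rsxho bbvnt yurz acwmp
Hunk 4: at line 5 remove [rsxho,bbvnt] add [mjnv,itaf,xuf] -> 11 lines: cohh qes rfsh ati lekn xdtwh mjnv itaf xuf yurz acwmp
Final line count: 11

Answer: 11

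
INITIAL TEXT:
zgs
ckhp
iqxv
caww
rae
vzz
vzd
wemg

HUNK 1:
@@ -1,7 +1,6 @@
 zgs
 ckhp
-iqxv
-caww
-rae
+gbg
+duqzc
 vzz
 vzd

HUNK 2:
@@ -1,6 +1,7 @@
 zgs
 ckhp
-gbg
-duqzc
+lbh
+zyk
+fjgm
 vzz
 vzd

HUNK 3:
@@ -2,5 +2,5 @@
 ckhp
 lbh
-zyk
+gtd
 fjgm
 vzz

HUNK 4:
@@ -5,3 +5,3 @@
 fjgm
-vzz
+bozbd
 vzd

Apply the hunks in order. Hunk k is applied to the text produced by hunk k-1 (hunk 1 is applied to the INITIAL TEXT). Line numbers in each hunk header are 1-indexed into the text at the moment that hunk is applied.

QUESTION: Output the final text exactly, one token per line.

Answer: zgs
ckhp
lbh
gtd
fjgm
bozbd
vzd
wemg

Derivation:
Hunk 1: at line 1 remove [iqxv,caww,rae] add [gbg,duqzc] -> 7 lines: zgs ckhp gbg duqzc vzz vzd wemg
Hunk 2: at line 1 remove [gbg,duqzc] add [lbh,zyk,fjgm] -> 8 lines: zgs ckhp lbh zyk fjgm vzz vzd wemg
Hunk 3: at line 2 remove [zyk] add [gtd] -> 8 lines: zgs ckhp lbh gtd fjgm vzz vzd wemg
Hunk 4: at line 5 remove [vzz] add [bozbd] -> 8 lines: zgs ckhp lbh gtd fjgm bozbd vzd wemg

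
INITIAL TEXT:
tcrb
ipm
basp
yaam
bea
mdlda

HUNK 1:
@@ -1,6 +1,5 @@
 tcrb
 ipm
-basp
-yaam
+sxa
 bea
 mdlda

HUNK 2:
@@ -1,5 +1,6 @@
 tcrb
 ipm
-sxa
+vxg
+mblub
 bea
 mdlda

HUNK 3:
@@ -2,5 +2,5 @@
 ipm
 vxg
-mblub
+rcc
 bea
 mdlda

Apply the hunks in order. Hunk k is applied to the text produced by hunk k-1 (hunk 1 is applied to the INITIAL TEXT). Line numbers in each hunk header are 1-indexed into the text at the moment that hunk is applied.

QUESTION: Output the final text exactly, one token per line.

Hunk 1: at line 1 remove [basp,yaam] add [sxa] -> 5 lines: tcrb ipm sxa bea mdlda
Hunk 2: at line 1 remove [sxa] add [vxg,mblub] -> 6 lines: tcrb ipm vxg mblub bea mdlda
Hunk 3: at line 2 remove [mblub] add [rcc] -> 6 lines: tcrb ipm vxg rcc bea mdlda

Answer: tcrb
ipm
vxg
rcc
bea
mdlda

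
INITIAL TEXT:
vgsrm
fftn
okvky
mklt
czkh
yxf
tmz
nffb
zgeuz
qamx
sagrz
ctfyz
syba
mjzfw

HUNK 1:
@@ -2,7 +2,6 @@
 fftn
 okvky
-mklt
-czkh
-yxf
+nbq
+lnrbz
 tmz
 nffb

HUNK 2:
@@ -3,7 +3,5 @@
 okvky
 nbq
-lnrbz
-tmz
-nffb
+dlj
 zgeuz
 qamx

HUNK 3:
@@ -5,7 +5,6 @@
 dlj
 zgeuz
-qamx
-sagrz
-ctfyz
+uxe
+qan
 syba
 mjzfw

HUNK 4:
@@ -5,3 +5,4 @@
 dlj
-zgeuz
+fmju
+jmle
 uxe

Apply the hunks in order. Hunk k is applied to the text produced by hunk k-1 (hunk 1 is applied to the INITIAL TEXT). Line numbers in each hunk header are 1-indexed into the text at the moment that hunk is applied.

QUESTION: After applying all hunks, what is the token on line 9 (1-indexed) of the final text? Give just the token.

Answer: qan

Derivation:
Hunk 1: at line 2 remove [mklt,czkh,yxf] add [nbq,lnrbz] -> 13 lines: vgsrm fftn okvky nbq lnrbz tmz nffb zgeuz qamx sagrz ctfyz syba mjzfw
Hunk 2: at line 3 remove [lnrbz,tmz,nffb] add [dlj] -> 11 lines: vgsrm fftn okvky nbq dlj zgeuz qamx sagrz ctfyz syba mjzfw
Hunk 3: at line 5 remove [qamx,sagrz,ctfyz] add [uxe,qan] -> 10 lines: vgsrm fftn okvky nbq dlj zgeuz uxe qan syba mjzfw
Hunk 4: at line 5 remove [zgeuz] add [fmju,jmle] -> 11 lines: vgsrm fftn okvky nbq dlj fmju jmle uxe qan syba mjzfw
Final line 9: qan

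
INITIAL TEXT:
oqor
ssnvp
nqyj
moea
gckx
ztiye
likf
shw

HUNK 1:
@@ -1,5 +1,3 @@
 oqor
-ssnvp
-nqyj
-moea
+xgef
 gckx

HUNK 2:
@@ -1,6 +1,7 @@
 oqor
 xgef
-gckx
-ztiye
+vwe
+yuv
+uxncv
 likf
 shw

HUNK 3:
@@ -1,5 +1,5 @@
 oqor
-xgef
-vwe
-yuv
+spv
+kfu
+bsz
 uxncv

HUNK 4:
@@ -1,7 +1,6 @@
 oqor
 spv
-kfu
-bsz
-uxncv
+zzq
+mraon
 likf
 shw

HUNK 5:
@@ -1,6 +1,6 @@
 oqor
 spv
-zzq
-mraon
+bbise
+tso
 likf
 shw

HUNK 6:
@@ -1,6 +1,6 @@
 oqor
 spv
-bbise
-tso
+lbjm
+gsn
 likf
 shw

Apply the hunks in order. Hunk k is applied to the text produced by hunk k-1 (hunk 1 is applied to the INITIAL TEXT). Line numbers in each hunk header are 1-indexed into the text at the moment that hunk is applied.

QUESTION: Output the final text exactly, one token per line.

Answer: oqor
spv
lbjm
gsn
likf
shw

Derivation:
Hunk 1: at line 1 remove [ssnvp,nqyj,moea] add [xgef] -> 6 lines: oqor xgef gckx ztiye likf shw
Hunk 2: at line 1 remove [gckx,ztiye] add [vwe,yuv,uxncv] -> 7 lines: oqor xgef vwe yuv uxncv likf shw
Hunk 3: at line 1 remove [xgef,vwe,yuv] add [spv,kfu,bsz] -> 7 lines: oqor spv kfu bsz uxncv likf shw
Hunk 4: at line 1 remove [kfu,bsz,uxncv] add [zzq,mraon] -> 6 lines: oqor spv zzq mraon likf shw
Hunk 5: at line 1 remove [zzq,mraon] add [bbise,tso] -> 6 lines: oqor spv bbise tso likf shw
Hunk 6: at line 1 remove [bbise,tso] add [lbjm,gsn] -> 6 lines: oqor spv lbjm gsn likf shw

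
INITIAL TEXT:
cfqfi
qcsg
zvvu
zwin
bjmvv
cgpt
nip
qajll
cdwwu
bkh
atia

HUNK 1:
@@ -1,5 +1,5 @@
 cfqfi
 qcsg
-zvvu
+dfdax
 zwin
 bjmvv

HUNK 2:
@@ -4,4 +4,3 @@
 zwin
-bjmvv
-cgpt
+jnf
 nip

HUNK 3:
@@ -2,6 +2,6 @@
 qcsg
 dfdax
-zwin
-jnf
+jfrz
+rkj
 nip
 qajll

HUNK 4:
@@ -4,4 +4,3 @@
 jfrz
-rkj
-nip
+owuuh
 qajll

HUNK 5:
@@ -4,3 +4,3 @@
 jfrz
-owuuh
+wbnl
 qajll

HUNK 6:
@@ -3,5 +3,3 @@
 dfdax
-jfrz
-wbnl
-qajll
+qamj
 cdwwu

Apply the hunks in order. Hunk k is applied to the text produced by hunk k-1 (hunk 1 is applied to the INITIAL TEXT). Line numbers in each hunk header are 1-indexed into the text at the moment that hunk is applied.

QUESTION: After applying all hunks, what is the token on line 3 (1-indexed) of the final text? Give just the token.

Answer: dfdax

Derivation:
Hunk 1: at line 1 remove [zvvu] add [dfdax] -> 11 lines: cfqfi qcsg dfdax zwin bjmvv cgpt nip qajll cdwwu bkh atia
Hunk 2: at line 4 remove [bjmvv,cgpt] add [jnf] -> 10 lines: cfqfi qcsg dfdax zwin jnf nip qajll cdwwu bkh atia
Hunk 3: at line 2 remove [zwin,jnf] add [jfrz,rkj] -> 10 lines: cfqfi qcsg dfdax jfrz rkj nip qajll cdwwu bkh atia
Hunk 4: at line 4 remove [rkj,nip] add [owuuh] -> 9 lines: cfqfi qcsg dfdax jfrz owuuh qajll cdwwu bkh atia
Hunk 5: at line 4 remove [owuuh] add [wbnl] -> 9 lines: cfqfi qcsg dfdax jfrz wbnl qajll cdwwu bkh atia
Hunk 6: at line 3 remove [jfrz,wbnl,qajll] add [qamj] -> 7 lines: cfqfi qcsg dfdax qamj cdwwu bkh atia
Final line 3: dfdax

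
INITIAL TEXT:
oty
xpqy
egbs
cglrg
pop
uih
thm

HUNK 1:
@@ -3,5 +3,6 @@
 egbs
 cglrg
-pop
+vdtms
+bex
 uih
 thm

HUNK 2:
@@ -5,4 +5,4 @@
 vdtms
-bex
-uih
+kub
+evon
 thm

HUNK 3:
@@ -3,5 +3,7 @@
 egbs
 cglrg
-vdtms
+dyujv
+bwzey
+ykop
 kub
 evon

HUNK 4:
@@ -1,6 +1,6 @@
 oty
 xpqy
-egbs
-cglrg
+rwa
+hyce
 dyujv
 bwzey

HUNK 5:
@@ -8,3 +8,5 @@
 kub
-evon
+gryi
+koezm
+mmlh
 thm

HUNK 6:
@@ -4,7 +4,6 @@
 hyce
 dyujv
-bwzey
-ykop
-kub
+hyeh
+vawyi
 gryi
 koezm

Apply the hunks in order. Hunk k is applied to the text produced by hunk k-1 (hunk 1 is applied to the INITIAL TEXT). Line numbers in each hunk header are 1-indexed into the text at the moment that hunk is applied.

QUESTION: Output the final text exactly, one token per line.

Answer: oty
xpqy
rwa
hyce
dyujv
hyeh
vawyi
gryi
koezm
mmlh
thm

Derivation:
Hunk 1: at line 3 remove [pop] add [vdtms,bex] -> 8 lines: oty xpqy egbs cglrg vdtms bex uih thm
Hunk 2: at line 5 remove [bex,uih] add [kub,evon] -> 8 lines: oty xpqy egbs cglrg vdtms kub evon thm
Hunk 3: at line 3 remove [vdtms] add [dyujv,bwzey,ykop] -> 10 lines: oty xpqy egbs cglrg dyujv bwzey ykop kub evon thm
Hunk 4: at line 1 remove [egbs,cglrg] add [rwa,hyce] -> 10 lines: oty xpqy rwa hyce dyujv bwzey ykop kub evon thm
Hunk 5: at line 8 remove [evon] add [gryi,koezm,mmlh] -> 12 lines: oty xpqy rwa hyce dyujv bwzey ykop kub gryi koezm mmlh thm
Hunk 6: at line 4 remove [bwzey,ykop,kub] add [hyeh,vawyi] -> 11 lines: oty xpqy rwa hyce dyujv hyeh vawyi gryi koezm mmlh thm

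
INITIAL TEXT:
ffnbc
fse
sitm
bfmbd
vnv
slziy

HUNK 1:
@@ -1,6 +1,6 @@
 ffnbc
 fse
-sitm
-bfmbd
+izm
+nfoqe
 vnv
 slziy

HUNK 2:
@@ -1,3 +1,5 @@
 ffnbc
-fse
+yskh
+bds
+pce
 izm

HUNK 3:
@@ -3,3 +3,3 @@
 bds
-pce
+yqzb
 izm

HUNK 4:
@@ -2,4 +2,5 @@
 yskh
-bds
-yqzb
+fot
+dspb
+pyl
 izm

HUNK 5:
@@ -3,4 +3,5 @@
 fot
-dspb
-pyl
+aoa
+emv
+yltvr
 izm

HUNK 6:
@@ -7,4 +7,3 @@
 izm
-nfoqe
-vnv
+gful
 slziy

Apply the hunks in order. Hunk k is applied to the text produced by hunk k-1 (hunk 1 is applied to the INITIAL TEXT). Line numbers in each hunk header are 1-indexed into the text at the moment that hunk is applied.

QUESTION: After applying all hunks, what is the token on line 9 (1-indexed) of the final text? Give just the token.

Hunk 1: at line 1 remove [sitm,bfmbd] add [izm,nfoqe] -> 6 lines: ffnbc fse izm nfoqe vnv slziy
Hunk 2: at line 1 remove [fse] add [yskh,bds,pce] -> 8 lines: ffnbc yskh bds pce izm nfoqe vnv slziy
Hunk 3: at line 3 remove [pce] add [yqzb] -> 8 lines: ffnbc yskh bds yqzb izm nfoqe vnv slziy
Hunk 4: at line 2 remove [bds,yqzb] add [fot,dspb,pyl] -> 9 lines: ffnbc yskh fot dspb pyl izm nfoqe vnv slziy
Hunk 5: at line 3 remove [dspb,pyl] add [aoa,emv,yltvr] -> 10 lines: ffnbc yskh fot aoa emv yltvr izm nfoqe vnv slziy
Hunk 6: at line 7 remove [nfoqe,vnv] add [gful] -> 9 lines: ffnbc yskh fot aoa emv yltvr izm gful slziy
Final line 9: slziy

Answer: slziy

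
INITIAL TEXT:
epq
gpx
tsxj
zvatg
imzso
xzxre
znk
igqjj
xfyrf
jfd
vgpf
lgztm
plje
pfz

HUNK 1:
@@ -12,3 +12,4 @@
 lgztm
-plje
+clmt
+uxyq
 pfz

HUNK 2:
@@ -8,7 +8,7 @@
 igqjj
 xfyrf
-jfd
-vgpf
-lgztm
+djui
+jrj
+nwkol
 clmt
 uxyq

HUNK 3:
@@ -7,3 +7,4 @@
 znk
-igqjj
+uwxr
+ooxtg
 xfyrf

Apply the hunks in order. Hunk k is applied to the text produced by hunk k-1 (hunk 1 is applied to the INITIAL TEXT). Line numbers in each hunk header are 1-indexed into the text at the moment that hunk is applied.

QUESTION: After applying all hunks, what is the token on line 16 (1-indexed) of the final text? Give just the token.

Answer: pfz

Derivation:
Hunk 1: at line 12 remove [plje] add [clmt,uxyq] -> 15 lines: epq gpx tsxj zvatg imzso xzxre znk igqjj xfyrf jfd vgpf lgztm clmt uxyq pfz
Hunk 2: at line 8 remove [jfd,vgpf,lgztm] add [djui,jrj,nwkol] -> 15 lines: epq gpx tsxj zvatg imzso xzxre znk igqjj xfyrf djui jrj nwkol clmt uxyq pfz
Hunk 3: at line 7 remove [igqjj] add [uwxr,ooxtg] -> 16 lines: epq gpx tsxj zvatg imzso xzxre znk uwxr ooxtg xfyrf djui jrj nwkol clmt uxyq pfz
Final line 16: pfz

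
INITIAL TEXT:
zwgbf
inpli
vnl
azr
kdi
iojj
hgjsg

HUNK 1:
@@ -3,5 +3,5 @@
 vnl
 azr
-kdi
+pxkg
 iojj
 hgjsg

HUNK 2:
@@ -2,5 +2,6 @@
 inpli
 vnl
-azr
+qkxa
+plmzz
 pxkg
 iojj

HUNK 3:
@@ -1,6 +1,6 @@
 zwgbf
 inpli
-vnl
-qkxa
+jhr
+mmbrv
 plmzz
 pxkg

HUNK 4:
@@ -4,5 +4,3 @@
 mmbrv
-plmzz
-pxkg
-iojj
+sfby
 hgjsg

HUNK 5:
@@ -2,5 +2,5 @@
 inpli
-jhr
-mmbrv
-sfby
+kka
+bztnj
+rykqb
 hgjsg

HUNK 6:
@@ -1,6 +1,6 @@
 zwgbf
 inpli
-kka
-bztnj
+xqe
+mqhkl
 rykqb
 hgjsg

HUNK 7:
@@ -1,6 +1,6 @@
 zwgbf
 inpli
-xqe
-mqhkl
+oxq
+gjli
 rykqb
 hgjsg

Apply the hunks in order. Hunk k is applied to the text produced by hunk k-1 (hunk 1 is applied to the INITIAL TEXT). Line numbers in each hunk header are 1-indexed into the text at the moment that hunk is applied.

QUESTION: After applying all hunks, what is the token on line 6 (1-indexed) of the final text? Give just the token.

Answer: hgjsg

Derivation:
Hunk 1: at line 3 remove [kdi] add [pxkg] -> 7 lines: zwgbf inpli vnl azr pxkg iojj hgjsg
Hunk 2: at line 2 remove [azr] add [qkxa,plmzz] -> 8 lines: zwgbf inpli vnl qkxa plmzz pxkg iojj hgjsg
Hunk 3: at line 1 remove [vnl,qkxa] add [jhr,mmbrv] -> 8 lines: zwgbf inpli jhr mmbrv plmzz pxkg iojj hgjsg
Hunk 4: at line 4 remove [plmzz,pxkg,iojj] add [sfby] -> 6 lines: zwgbf inpli jhr mmbrv sfby hgjsg
Hunk 5: at line 2 remove [jhr,mmbrv,sfby] add [kka,bztnj,rykqb] -> 6 lines: zwgbf inpli kka bztnj rykqb hgjsg
Hunk 6: at line 1 remove [kka,bztnj] add [xqe,mqhkl] -> 6 lines: zwgbf inpli xqe mqhkl rykqb hgjsg
Hunk 7: at line 1 remove [xqe,mqhkl] add [oxq,gjli] -> 6 lines: zwgbf inpli oxq gjli rykqb hgjsg
Final line 6: hgjsg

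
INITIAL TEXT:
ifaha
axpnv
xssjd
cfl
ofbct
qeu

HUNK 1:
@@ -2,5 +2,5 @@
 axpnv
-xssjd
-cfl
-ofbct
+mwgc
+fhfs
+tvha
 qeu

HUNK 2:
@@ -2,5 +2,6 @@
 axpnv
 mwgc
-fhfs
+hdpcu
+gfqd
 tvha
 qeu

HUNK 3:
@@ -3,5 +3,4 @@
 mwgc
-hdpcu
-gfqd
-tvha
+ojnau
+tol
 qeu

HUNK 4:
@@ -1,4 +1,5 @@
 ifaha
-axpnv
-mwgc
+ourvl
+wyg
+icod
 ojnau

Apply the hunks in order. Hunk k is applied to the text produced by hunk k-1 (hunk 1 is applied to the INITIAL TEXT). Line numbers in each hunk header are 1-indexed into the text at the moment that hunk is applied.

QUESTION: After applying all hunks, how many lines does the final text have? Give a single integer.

Hunk 1: at line 2 remove [xssjd,cfl,ofbct] add [mwgc,fhfs,tvha] -> 6 lines: ifaha axpnv mwgc fhfs tvha qeu
Hunk 2: at line 2 remove [fhfs] add [hdpcu,gfqd] -> 7 lines: ifaha axpnv mwgc hdpcu gfqd tvha qeu
Hunk 3: at line 3 remove [hdpcu,gfqd,tvha] add [ojnau,tol] -> 6 lines: ifaha axpnv mwgc ojnau tol qeu
Hunk 4: at line 1 remove [axpnv,mwgc] add [ourvl,wyg,icod] -> 7 lines: ifaha ourvl wyg icod ojnau tol qeu
Final line count: 7

Answer: 7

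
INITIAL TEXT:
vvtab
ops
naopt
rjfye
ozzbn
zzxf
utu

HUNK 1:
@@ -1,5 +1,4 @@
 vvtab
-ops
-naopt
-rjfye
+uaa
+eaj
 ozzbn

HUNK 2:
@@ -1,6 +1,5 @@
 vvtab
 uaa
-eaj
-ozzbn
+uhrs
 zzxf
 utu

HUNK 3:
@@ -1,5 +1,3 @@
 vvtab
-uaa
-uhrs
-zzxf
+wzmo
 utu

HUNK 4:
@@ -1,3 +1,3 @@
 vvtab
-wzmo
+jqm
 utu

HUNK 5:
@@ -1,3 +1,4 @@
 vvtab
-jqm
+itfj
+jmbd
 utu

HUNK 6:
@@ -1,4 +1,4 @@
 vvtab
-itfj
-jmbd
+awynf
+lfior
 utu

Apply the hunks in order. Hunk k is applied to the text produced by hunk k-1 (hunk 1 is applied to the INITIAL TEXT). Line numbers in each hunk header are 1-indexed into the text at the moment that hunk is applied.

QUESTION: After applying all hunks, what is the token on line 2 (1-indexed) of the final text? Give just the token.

Hunk 1: at line 1 remove [ops,naopt,rjfye] add [uaa,eaj] -> 6 lines: vvtab uaa eaj ozzbn zzxf utu
Hunk 2: at line 1 remove [eaj,ozzbn] add [uhrs] -> 5 lines: vvtab uaa uhrs zzxf utu
Hunk 3: at line 1 remove [uaa,uhrs,zzxf] add [wzmo] -> 3 lines: vvtab wzmo utu
Hunk 4: at line 1 remove [wzmo] add [jqm] -> 3 lines: vvtab jqm utu
Hunk 5: at line 1 remove [jqm] add [itfj,jmbd] -> 4 lines: vvtab itfj jmbd utu
Hunk 6: at line 1 remove [itfj,jmbd] add [awynf,lfior] -> 4 lines: vvtab awynf lfior utu
Final line 2: awynf

Answer: awynf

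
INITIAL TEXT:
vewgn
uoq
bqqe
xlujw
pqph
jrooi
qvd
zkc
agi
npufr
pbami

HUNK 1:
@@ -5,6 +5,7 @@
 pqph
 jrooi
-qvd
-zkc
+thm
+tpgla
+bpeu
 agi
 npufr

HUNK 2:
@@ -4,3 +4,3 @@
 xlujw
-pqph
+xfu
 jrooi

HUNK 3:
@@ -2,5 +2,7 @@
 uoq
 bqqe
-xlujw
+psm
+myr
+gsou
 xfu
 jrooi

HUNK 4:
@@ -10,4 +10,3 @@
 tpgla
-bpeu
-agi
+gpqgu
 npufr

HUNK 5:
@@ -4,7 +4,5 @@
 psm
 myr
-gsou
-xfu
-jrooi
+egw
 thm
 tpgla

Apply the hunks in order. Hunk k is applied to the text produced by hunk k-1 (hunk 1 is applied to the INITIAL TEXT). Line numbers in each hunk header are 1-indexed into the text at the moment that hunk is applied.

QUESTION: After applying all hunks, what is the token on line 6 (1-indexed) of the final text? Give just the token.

Hunk 1: at line 5 remove [qvd,zkc] add [thm,tpgla,bpeu] -> 12 lines: vewgn uoq bqqe xlujw pqph jrooi thm tpgla bpeu agi npufr pbami
Hunk 2: at line 4 remove [pqph] add [xfu] -> 12 lines: vewgn uoq bqqe xlujw xfu jrooi thm tpgla bpeu agi npufr pbami
Hunk 3: at line 2 remove [xlujw] add [psm,myr,gsou] -> 14 lines: vewgn uoq bqqe psm myr gsou xfu jrooi thm tpgla bpeu agi npufr pbami
Hunk 4: at line 10 remove [bpeu,agi] add [gpqgu] -> 13 lines: vewgn uoq bqqe psm myr gsou xfu jrooi thm tpgla gpqgu npufr pbami
Hunk 5: at line 4 remove [gsou,xfu,jrooi] add [egw] -> 11 lines: vewgn uoq bqqe psm myr egw thm tpgla gpqgu npufr pbami
Final line 6: egw

Answer: egw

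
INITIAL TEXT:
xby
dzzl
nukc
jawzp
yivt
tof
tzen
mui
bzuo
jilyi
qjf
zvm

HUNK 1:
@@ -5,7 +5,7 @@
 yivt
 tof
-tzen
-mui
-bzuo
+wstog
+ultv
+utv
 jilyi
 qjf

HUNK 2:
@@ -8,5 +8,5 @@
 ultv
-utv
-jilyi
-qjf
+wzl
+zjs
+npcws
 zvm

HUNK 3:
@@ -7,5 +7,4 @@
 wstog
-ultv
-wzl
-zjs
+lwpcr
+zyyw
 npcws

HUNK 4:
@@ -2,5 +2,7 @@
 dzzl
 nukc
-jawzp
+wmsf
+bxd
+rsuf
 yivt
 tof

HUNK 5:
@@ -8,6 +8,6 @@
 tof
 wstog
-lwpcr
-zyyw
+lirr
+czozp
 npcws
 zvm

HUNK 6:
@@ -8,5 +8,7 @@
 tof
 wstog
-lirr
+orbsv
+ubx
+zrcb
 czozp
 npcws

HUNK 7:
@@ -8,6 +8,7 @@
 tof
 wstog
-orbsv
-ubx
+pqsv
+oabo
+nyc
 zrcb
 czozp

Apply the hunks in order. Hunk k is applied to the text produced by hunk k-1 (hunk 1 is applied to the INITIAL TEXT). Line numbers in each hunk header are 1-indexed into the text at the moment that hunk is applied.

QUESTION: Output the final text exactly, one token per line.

Hunk 1: at line 5 remove [tzen,mui,bzuo] add [wstog,ultv,utv] -> 12 lines: xby dzzl nukc jawzp yivt tof wstog ultv utv jilyi qjf zvm
Hunk 2: at line 8 remove [utv,jilyi,qjf] add [wzl,zjs,npcws] -> 12 lines: xby dzzl nukc jawzp yivt tof wstog ultv wzl zjs npcws zvm
Hunk 3: at line 7 remove [ultv,wzl,zjs] add [lwpcr,zyyw] -> 11 lines: xby dzzl nukc jawzp yivt tof wstog lwpcr zyyw npcws zvm
Hunk 4: at line 2 remove [jawzp] add [wmsf,bxd,rsuf] -> 13 lines: xby dzzl nukc wmsf bxd rsuf yivt tof wstog lwpcr zyyw npcws zvm
Hunk 5: at line 8 remove [lwpcr,zyyw] add [lirr,czozp] -> 13 lines: xby dzzl nukc wmsf bxd rsuf yivt tof wstog lirr czozp npcws zvm
Hunk 6: at line 8 remove [lirr] add [orbsv,ubx,zrcb] -> 15 lines: xby dzzl nukc wmsf bxd rsuf yivt tof wstog orbsv ubx zrcb czozp npcws zvm
Hunk 7: at line 8 remove [orbsv,ubx] add [pqsv,oabo,nyc] -> 16 lines: xby dzzl nukc wmsf bxd rsuf yivt tof wstog pqsv oabo nyc zrcb czozp npcws zvm

Answer: xby
dzzl
nukc
wmsf
bxd
rsuf
yivt
tof
wstog
pqsv
oabo
nyc
zrcb
czozp
npcws
zvm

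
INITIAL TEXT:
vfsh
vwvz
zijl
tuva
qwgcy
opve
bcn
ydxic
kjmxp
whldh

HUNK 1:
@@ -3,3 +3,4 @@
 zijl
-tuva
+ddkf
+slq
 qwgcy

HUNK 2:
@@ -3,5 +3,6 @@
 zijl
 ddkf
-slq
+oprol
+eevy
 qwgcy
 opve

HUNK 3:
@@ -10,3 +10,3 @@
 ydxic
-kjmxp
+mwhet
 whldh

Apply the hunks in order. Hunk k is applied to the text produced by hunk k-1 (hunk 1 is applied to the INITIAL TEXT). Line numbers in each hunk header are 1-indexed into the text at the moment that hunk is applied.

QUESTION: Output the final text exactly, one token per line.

Answer: vfsh
vwvz
zijl
ddkf
oprol
eevy
qwgcy
opve
bcn
ydxic
mwhet
whldh

Derivation:
Hunk 1: at line 3 remove [tuva] add [ddkf,slq] -> 11 lines: vfsh vwvz zijl ddkf slq qwgcy opve bcn ydxic kjmxp whldh
Hunk 2: at line 3 remove [slq] add [oprol,eevy] -> 12 lines: vfsh vwvz zijl ddkf oprol eevy qwgcy opve bcn ydxic kjmxp whldh
Hunk 3: at line 10 remove [kjmxp] add [mwhet] -> 12 lines: vfsh vwvz zijl ddkf oprol eevy qwgcy opve bcn ydxic mwhet whldh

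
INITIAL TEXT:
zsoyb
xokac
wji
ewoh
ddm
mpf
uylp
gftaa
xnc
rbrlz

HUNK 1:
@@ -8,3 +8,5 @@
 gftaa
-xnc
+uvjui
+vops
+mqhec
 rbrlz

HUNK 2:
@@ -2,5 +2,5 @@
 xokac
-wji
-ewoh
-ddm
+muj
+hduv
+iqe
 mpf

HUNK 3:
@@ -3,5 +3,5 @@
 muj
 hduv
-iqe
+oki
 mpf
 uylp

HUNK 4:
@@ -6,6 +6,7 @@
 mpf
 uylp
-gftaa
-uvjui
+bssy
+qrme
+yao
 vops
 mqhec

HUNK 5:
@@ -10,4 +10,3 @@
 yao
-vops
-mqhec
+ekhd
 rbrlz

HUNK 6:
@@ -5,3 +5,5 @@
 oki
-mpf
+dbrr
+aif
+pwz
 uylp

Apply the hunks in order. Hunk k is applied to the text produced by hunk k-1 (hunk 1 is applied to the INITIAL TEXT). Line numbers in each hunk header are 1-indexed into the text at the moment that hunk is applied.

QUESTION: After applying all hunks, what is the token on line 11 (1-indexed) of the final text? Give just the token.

Answer: qrme

Derivation:
Hunk 1: at line 8 remove [xnc] add [uvjui,vops,mqhec] -> 12 lines: zsoyb xokac wji ewoh ddm mpf uylp gftaa uvjui vops mqhec rbrlz
Hunk 2: at line 2 remove [wji,ewoh,ddm] add [muj,hduv,iqe] -> 12 lines: zsoyb xokac muj hduv iqe mpf uylp gftaa uvjui vops mqhec rbrlz
Hunk 3: at line 3 remove [iqe] add [oki] -> 12 lines: zsoyb xokac muj hduv oki mpf uylp gftaa uvjui vops mqhec rbrlz
Hunk 4: at line 6 remove [gftaa,uvjui] add [bssy,qrme,yao] -> 13 lines: zsoyb xokac muj hduv oki mpf uylp bssy qrme yao vops mqhec rbrlz
Hunk 5: at line 10 remove [vops,mqhec] add [ekhd] -> 12 lines: zsoyb xokac muj hduv oki mpf uylp bssy qrme yao ekhd rbrlz
Hunk 6: at line 5 remove [mpf] add [dbrr,aif,pwz] -> 14 lines: zsoyb xokac muj hduv oki dbrr aif pwz uylp bssy qrme yao ekhd rbrlz
Final line 11: qrme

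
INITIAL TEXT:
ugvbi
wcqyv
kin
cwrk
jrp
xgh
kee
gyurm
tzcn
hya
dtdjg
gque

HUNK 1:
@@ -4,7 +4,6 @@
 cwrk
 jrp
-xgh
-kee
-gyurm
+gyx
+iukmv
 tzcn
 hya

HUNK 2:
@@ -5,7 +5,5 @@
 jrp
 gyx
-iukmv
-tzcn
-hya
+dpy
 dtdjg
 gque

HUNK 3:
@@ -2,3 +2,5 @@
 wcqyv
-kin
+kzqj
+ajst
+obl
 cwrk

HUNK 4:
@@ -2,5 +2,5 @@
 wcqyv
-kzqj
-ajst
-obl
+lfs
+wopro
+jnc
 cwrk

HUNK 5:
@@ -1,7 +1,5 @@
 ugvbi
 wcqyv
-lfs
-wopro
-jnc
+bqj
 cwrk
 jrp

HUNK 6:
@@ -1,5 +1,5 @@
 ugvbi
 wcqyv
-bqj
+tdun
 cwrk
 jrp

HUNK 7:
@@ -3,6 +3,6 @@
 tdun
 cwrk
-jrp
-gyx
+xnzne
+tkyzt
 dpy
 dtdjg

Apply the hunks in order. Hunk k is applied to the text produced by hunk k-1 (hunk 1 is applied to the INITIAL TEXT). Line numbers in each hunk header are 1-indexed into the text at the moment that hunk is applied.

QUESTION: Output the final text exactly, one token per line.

Hunk 1: at line 4 remove [xgh,kee,gyurm] add [gyx,iukmv] -> 11 lines: ugvbi wcqyv kin cwrk jrp gyx iukmv tzcn hya dtdjg gque
Hunk 2: at line 5 remove [iukmv,tzcn,hya] add [dpy] -> 9 lines: ugvbi wcqyv kin cwrk jrp gyx dpy dtdjg gque
Hunk 3: at line 2 remove [kin] add [kzqj,ajst,obl] -> 11 lines: ugvbi wcqyv kzqj ajst obl cwrk jrp gyx dpy dtdjg gque
Hunk 4: at line 2 remove [kzqj,ajst,obl] add [lfs,wopro,jnc] -> 11 lines: ugvbi wcqyv lfs wopro jnc cwrk jrp gyx dpy dtdjg gque
Hunk 5: at line 1 remove [lfs,wopro,jnc] add [bqj] -> 9 lines: ugvbi wcqyv bqj cwrk jrp gyx dpy dtdjg gque
Hunk 6: at line 1 remove [bqj] add [tdun] -> 9 lines: ugvbi wcqyv tdun cwrk jrp gyx dpy dtdjg gque
Hunk 7: at line 3 remove [jrp,gyx] add [xnzne,tkyzt] -> 9 lines: ugvbi wcqyv tdun cwrk xnzne tkyzt dpy dtdjg gque

Answer: ugvbi
wcqyv
tdun
cwrk
xnzne
tkyzt
dpy
dtdjg
gque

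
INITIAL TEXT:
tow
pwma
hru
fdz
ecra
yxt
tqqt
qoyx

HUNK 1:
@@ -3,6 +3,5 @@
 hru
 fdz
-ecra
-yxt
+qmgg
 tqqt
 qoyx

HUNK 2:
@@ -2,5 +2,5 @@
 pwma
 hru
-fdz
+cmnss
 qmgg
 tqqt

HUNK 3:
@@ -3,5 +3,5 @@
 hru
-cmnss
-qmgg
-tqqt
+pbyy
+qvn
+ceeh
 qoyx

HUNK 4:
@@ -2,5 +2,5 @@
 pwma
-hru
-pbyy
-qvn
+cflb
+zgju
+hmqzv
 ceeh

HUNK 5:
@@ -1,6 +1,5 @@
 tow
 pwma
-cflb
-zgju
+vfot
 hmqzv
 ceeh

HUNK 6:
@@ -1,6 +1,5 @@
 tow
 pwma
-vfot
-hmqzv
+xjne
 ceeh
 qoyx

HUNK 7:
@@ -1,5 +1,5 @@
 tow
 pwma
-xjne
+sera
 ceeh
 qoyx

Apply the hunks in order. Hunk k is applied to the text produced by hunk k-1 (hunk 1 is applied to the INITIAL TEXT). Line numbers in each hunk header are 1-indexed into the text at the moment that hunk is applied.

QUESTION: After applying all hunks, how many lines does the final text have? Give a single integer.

Hunk 1: at line 3 remove [ecra,yxt] add [qmgg] -> 7 lines: tow pwma hru fdz qmgg tqqt qoyx
Hunk 2: at line 2 remove [fdz] add [cmnss] -> 7 lines: tow pwma hru cmnss qmgg tqqt qoyx
Hunk 3: at line 3 remove [cmnss,qmgg,tqqt] add [pbyy,qvn,ceeh] -> 7 lines: tow pwma hru pbyy qvn ceeh qoyx
Hunk 4: at line 2 remove [hru,pbyy,qvn] add [cflb,zgju,hmqzv] -> 7 lines: tow pwma cflb zgju hmqzv ceeh qoyx
Hunk 5: at line 1 remove [cflb,zgju] add [vfot] -> 6 lines: tow pwma vfot hmqzv ceeh qoyx
Hunk 6: at line 1 remove [vfot,hmqzv] add [xjne] -> 5 lines: tow pwma xjne ceeh qoyx
Hunk 7: at line 1 remove [xjne] add [sera] -> 5 lines: tow pwma sera ceeh qoyx
Final line count: 5

Answer: 5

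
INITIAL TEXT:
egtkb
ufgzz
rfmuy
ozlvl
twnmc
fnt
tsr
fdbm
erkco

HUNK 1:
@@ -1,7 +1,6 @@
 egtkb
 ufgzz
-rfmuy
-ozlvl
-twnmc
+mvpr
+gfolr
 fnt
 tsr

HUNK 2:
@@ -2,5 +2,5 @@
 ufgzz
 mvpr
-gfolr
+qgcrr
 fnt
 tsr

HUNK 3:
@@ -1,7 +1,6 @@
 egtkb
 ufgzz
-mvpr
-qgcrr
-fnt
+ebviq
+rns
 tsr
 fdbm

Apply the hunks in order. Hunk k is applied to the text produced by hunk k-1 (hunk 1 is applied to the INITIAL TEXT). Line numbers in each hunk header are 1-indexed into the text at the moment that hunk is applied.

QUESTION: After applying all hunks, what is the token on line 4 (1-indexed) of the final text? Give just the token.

Answer: rns

Derivation:
Hunk 1: at line 1 remove [rfmuy,ozlvl,twnmc] add [mvpr,gfolr] -> 8 lines: egtkb ufgzz mvpr gfolr fnt tsr fdbm erkco
Hunk 2: at line 2 remove [gfolr] add [qgcrr] -> 8 lines: egtkb ufgzz mvpr qgcrr fnt tsr fdbm erkco
Hunk 3: at line 1 remove [mvpr,qgcrr,fnt] add [ebviq,rns] -> 7 lines: egtkb ufgzz ebviq rns tsr fdbm erkco
Final line 4: rns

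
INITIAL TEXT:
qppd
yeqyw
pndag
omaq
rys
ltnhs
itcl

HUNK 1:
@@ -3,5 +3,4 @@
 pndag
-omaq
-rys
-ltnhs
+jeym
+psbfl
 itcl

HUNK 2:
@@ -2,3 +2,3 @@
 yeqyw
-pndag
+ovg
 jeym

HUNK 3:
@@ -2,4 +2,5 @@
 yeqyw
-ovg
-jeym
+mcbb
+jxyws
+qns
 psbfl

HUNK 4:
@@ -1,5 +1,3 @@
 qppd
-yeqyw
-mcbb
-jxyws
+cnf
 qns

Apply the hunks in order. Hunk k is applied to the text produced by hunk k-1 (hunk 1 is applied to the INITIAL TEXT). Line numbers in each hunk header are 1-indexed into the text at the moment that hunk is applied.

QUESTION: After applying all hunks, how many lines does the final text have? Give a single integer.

Answer: 5

Derivation:
Hunk 1: at line 3 remove [omaq,rys,ltnhs] add [jeym,psbfl] -> 6 lines: qppd yeqyw pndag jeym psbfl itcl
Hunk 2: at line 2 remove [pndag] add [ovg] -> 6 lines: qppd yeqyw ovg jeym psbfl itcl
Hunk 3: at line 2 remove [ovg,jeym] add [mcbb,jxyws,qns] -> 7 lines: qppd yeqyw mcbb jxyws qns psbfl itcl
Hunk 4: at line 1 remove [yeqyw,mcbb,jxyws] add [cnf] -> 5 lines: qppd cnf qns psbfl itcl
Final line count: 5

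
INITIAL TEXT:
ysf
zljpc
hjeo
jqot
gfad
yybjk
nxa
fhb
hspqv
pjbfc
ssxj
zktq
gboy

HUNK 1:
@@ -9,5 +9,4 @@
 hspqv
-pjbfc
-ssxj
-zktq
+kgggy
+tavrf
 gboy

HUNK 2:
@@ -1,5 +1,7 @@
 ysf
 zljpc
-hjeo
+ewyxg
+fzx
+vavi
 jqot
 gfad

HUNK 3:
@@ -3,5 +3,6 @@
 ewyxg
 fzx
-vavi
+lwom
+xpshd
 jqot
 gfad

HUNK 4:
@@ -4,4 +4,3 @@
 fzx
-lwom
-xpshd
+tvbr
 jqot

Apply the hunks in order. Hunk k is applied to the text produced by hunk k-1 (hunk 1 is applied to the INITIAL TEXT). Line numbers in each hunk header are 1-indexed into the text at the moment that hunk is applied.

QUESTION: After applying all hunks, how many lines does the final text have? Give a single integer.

Answer: 14

Derivation:
Hunk 1: at line 9 remove [pjbfc,ssxj,zktq] add [kgggy,tavrf] -> 12 lines: ysf zljpc hjeo jqot gfad yybjk nxa fhb hspqv kgggy tavrf gboy
Hunk 2: at line 1 remove [hjeo] add [ewyxg,fzx,vavi] -> 14 lines: ysf zljpc ewyxg fzx vavi jqot gfad yybjk nxa fhb hspqv kgggy tavrf gboy
Hunk 3: at line 3 remove [vavi] add [lwom,xpshd] -> 15 lines: ysf zljpc ewyxg fzx lwom xpshd jqot gfad yybjk nxa fhb hspqv kgggy tavrf gboy
Hunk 4: at line 4 remove [lwom,xpshd] add [tvbr] -> 14 lines: ysf zljpc ewyxg fzx tvbr jqot gfad yybjk nxa fhb hspqv kgggy tavrf gboy
Final line count: 14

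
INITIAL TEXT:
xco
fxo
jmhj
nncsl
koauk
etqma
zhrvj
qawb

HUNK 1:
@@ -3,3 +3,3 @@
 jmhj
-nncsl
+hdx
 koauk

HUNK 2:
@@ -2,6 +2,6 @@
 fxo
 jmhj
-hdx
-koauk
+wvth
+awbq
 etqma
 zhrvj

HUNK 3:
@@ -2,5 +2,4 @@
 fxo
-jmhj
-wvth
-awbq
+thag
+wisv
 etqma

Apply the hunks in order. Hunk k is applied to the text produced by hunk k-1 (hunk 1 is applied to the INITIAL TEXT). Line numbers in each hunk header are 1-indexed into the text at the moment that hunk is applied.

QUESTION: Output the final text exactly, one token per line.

Answer: xco
fxo
thag
wisv
etqma
zhrvj
qawb

Derivation:
Hunk 1: at line 3 remove [nncsl] add [hdx] -> 8 lines: xco fxo jmhj hdx koauk etqma zhrvj qawb
Hunk 2: at line 2 remove [hdx,koauk] add [wvth,awbq] -> 8 lines: xco fxo jmhj wvth awbq etqma zhrvj qawb
Hunk 3: at line 2 remove [jmhj,wvth,awbq] add [thag,wisv] -> 7 lines: xco fxo thag wisv etqma zhrvj qawb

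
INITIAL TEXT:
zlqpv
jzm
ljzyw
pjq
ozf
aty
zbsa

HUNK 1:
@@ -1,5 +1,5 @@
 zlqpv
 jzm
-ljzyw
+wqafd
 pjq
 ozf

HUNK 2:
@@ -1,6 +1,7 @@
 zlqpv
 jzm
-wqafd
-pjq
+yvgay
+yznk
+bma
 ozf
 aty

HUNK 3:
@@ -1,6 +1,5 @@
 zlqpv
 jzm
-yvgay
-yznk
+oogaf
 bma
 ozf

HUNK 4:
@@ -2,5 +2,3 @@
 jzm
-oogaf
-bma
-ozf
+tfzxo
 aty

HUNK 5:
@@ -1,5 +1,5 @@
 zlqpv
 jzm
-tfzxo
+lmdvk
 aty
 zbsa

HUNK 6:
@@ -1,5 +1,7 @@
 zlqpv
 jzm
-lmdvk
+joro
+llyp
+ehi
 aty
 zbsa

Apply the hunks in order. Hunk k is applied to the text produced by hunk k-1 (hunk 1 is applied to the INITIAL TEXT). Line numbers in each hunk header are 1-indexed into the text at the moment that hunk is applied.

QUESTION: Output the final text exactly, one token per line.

Answer: zlqpv
jzm
joro
llyp
ehi
aty
zbsa

Derivation:
Hunk 1: at line 1 remove [ljzyw] add [wqafd] -> 7 lines: zlqpv jzm wqafd pjq ozf aty zbsa
Hunk 2: at line 1 remove [wqafd,pjq] add [yvgay,yznk,bma] -> 8 lines: zlqpv jzm yvgay yznk bma ozf aty zbsa
Hunk 3: at line 1 remove [yvgay,yznk] add [oogaf] -> 7 lines: zlqpv jzm oogaf bma ozf aty zbsa
Hunk 4: at line 2 remove [oogaf,bma,ozf] add [tfzxo] -> 5 lines: zlqpv jzm tfzxo aty zbsa
Hunk 5: at line 1 remove [tfzxo] add [lmdvk] -> 5 lines: zlqpv jzm lmdvk aty zbsa
Hunk 6: at line 1 remove [lmdvk] add [joro,llyp,ehi] -> 7 lines: zlqpv jzm joro llyp ehi aty zbsa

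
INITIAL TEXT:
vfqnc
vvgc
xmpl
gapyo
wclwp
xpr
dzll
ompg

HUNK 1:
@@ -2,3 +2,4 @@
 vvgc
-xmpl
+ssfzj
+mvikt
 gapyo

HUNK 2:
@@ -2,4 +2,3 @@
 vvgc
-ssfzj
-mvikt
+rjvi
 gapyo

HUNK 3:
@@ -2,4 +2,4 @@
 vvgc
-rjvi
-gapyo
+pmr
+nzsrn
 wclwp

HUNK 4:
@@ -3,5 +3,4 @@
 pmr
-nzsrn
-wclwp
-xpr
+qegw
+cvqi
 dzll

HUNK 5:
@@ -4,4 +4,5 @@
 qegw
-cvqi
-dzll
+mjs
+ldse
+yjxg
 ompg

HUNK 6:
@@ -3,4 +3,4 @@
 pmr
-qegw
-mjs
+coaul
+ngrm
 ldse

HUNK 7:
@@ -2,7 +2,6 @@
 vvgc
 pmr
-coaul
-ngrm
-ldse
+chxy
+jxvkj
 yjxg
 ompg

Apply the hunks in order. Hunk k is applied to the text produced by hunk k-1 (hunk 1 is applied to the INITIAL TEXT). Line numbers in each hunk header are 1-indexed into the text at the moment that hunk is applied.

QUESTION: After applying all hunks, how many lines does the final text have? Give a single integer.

Hunk 1: at line 2 remove [xmpl] add [ssfzj,mvikt] -> 9 lines: vfqnc vvgc ssfzj mvikt gapyo wclwp xpr dzll ompg
Hunk 2: at line 2 remove [ssfzj,mvikt] add [rjvi] -> 8 lines: vfqnc vvgc rjvi gapyo wclwp xpr dzll ompg
Hunk 3: at line 2 remove [rjvi,gapyo] add [pmr,nzsrn] -> 8 lines: vfqnc vvgc pmr nzsrn wclwp xpr dzll ompg
Hunk 4: at line 3 remove [nzsrn,wclwp,xpr] add [qegw,cvqi] -> 7 lines: vfqnc vvgc pmr qegw cvqi dzll ompg
Hunk 5: at line 4 remove [cvqi,dzll] add [mjs,ldse,yjxg] -> 8 lines: vfqnc vvgc pmr qegw mjs ldse yjxg ompg
Hunk 6: at line 3 remove [qegw,mjs] add [coaul,ngrm] -> 8 lines: vfqnc vvgc pmr coaul ngrm ldse yjxg ompg
Hunk 7: at line 2 remove [coaul,ngrm,ldse] add [chxy,jxvkj] -> 7 lines: vfqnc vvgc pmr chxy jxvkj yjxg ompg
Final line count: 7

Answer: 7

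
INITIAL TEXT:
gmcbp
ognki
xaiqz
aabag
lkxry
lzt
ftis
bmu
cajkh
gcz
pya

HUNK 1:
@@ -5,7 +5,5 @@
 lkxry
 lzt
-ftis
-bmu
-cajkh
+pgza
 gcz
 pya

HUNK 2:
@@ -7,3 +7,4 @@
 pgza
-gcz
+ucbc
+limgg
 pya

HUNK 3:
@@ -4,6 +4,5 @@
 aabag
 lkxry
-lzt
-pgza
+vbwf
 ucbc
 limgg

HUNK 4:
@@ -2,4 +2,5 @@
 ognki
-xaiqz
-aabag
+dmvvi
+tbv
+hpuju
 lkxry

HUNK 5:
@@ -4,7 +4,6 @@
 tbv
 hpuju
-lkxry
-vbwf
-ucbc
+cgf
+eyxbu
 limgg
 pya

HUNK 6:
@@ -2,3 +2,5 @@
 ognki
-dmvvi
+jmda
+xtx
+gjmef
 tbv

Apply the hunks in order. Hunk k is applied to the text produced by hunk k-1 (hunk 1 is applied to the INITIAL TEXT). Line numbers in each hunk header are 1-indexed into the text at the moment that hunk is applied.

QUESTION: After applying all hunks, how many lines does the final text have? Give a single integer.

Hunk 1: at line 5 remove [ftis,bmu,cajkh] add [pgza] -> 9 lines: gmcbp ognki xaiqz aabag lkxry lzt pgza gcz pya
Hunk 2: at line 7 remove [gcz] add [ucbc,limgg] -> 10 lines: gmcbp ognki xaiqz aabag lkxry lzt pgza ucbc limgg pya
Hunk 3: at line 4 remove [lzt,pgza] add [vbwf] -> 9 lines: gmcbp ognki xaiqz aabag lkxry vbwf ucbc limgg pya
Hunk 4: at line 2 remove [xaiqz,aabag] add [dmvvi,tbv,hpuju] -> 10 lines: gmcbp ognki dmvvi tbv hpuju lkxry vbwf ucbc limgg pya
Hunk 5: at line 4 remove [lkxry,vbwf,ucbc] add [cgf,eyxbu] -> 9 lines: gmcbp ognki dmvvi tbv hpuju cgf eyxbu limgg pya
Hunk 6: at line 2 remove [dmvvi] add [jmda,xtx,gjmef] -> 11 lines: gmcbp ognki jmda xtx gjmef tbv hpuju cgf eyxbu limgg pya
Final line count: 11

Answer: 11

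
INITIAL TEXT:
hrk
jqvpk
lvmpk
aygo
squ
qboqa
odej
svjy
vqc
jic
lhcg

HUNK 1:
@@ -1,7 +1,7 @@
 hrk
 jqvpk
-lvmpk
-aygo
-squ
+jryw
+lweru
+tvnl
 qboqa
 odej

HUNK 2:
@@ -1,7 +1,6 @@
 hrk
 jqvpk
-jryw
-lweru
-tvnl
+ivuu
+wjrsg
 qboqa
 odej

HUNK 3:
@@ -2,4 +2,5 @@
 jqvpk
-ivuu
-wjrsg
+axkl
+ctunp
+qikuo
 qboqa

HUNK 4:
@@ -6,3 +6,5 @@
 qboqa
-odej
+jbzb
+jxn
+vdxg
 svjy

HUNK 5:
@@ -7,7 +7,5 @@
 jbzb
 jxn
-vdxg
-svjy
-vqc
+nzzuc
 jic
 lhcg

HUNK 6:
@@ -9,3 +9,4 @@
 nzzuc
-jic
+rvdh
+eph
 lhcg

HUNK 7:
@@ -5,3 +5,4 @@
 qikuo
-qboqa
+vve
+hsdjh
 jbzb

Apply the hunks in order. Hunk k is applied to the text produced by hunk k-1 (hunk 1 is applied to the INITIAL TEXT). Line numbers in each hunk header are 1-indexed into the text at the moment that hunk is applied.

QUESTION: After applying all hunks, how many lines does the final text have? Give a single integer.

Answer: 13

Derivation:
Hunk 1: at line 1 remove [lvmpk,aygo,squ] add [jryw,lweru,tvnl] -> 11 lines: hrk jqvpk jryw lweru tvnl qboqa odej svjy vqc jic lhcg
Hunk 2: at line 1 remove [jryw,lweru,tvnl] add [ivuu,wjrsg] -> 10 lines: hrk jqvpk ivuu wjrsg qboqa odej svjy vqc jic lhcg
Hunk 3: at line 2 remove [ivuu,wjrsg] add [axkl,ctunp,qikuo] -> 11 lines: hrk jqvpk axkl ctunp qikuo qboqa odej svjy vqc jic lhcg
Hunk 4: at line 6 remove [odej] add [jbzb,jxn,vdxg] -> 13 lines: hrk jqvpk axkl ctunp qikuo qboqa jbzb jxn vdxg svjy vqc jic lhcg
Hunk 5: at line 7 remove [vdxg,svjy,vqc] add [nzzuc] -> 11 lines: hrk jqvpk axkl ctunp qikuo qboqa jbzb jxn nzzuc jic lhcg
Hunk 6: at line 9 remove [jic] add [rvdh,eph] -> 12 lines: hrk jqvpk axkl ctunp qikuo qboqa jbzb jxn nzzuc rvdh eph lhcg
Hunk 7: at line 5 remove [qboqa] add [vve,hsdjh] -> 13 lines: hrk jqvpk axkl ctunp qikuo vve hsdjh jbzb jxn nzzuc rvdh eph lhcg
Final line count: 13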